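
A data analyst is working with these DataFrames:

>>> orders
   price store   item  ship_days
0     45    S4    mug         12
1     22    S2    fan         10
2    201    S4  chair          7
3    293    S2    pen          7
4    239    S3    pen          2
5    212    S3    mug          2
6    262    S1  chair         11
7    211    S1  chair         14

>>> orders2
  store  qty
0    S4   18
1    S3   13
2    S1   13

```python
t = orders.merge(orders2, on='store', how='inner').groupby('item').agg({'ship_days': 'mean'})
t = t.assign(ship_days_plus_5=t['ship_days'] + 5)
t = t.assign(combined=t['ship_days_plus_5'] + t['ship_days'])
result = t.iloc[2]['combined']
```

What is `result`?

9.0

merge on 'store' (how='inner') → 6 rows:
   price store   item  ship_days  qty
0     45    S4    mug         12   18
1    201    S4  chair          7   18
2    239    S3    pen          2   13
3    212    S3    mug          2   13
4    262    S1  chair         11   13
5    211    S1  chair         14   13
group by item, mean of ship_days:
       ship_days
item            
chair  10.666667
mug     7.000000
pen     2.000000
add column ship_days_plus_5 = t['ship_days'] + 5:
       ship_days  ship_days_plus_5
item                              
chair  10.666667         15.666667
mug     7.000000         12.000000
pen     2.000000          7.000000
add column combined = t['ship_days_plus_5'] + t['ship_days']:
       ship_days  ship_days_plus_5   combined
item                                         
chair  10.666667         15.666667  26.333333
mug     7.000000         12.000000  19.000000
pen     2.000000          7.000000   9.000000
Reading off the value at position 2, column 'combined', we get 9.0.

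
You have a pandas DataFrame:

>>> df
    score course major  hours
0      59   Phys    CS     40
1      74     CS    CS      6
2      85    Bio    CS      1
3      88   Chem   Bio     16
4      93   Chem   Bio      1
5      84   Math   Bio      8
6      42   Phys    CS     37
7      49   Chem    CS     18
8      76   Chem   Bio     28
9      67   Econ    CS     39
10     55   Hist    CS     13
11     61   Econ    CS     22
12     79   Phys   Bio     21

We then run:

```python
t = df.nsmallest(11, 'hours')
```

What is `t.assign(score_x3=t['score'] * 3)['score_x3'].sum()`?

take 11 rows with smallest hours:
    score course major  hours
2      85    Bio    CS      1
4      93   Chem   Bio      1
1      74     CS    CS      6
5      84   Math   Bio      8
10     55   Hist    CS     13
3      88   Chem   Bio     16
7      49   Chem    CS     18
12     79   Phys   Bio     21
11     61   Econ    CS     22
8      76   Chem   Bio     28
6      42   Phys    CS     37
add column score_x3 = t['score'] * 3:
    score course major  hours  score_x3
2      85    Bio    CS      1       255
4      93   Chem   Bio      1       279
1      74     CS    CS      6       222
5      84   Math   Bio      8       252
10     55   Hist    CS     13       165
3      88   Chem   Bio     16       264
7      49   Chem    CS     18       147
12     79   Phys   Bio     21       237
11     61   Econ    CS     22       183
8      76   Chem   Bio     28       228
6      42   Phys    CS     37       126
Then the sum of column 'score_x3': 2358

2358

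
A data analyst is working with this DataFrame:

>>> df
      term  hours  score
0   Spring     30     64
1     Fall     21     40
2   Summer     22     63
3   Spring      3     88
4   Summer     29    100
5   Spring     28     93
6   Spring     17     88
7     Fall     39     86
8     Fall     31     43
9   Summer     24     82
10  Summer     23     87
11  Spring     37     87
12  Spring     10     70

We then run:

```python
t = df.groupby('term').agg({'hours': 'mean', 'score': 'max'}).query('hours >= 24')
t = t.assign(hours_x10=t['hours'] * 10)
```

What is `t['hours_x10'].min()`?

245.0

group by term: mean(hours), max(score):
            hours  score
term                    
Fall    30.333333     86
Spring  20.833333     93
Summer  24.500000    100
filter rows where hours >= 24:
            hours  score
term                    
Fall    30.333333     86
Summer  24.500000    100
add column hours_x10 = t['hours'] * 10:
            hours  score   hours_x10
term                                
Fall    30.333333     86  303.333333
Summer  24.500000    100  245.000000
Taking the min of column 'hours_x10' gives 245.0.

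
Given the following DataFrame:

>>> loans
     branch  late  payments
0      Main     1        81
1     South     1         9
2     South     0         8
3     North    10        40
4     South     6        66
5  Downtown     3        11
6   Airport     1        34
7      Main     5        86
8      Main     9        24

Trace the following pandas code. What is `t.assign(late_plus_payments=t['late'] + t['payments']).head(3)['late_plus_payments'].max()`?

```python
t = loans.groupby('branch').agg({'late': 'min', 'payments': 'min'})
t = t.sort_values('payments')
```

group by branch: min(late), min(payments):
          late  payments
branch                  
Airport      1        34
Downtown     3        11
Main         1        24
North       10        40
South        0         8
sort by payments:
          late  payments
branch                  
South        0         8
Downtown     3        11
Main         1        24
Airport      1        34
North       10        40
add column late_plus_payments = t['late'] + t['payments']:
          late  payments  late_plus_payments
branch                                      
South        0         8                   8
Downtown     3        11                  14
Main         1        24                  25
Airport      1        34                  35
North       10        40                  50
take first 3 rows:
          late  payments  late_plus_payments
branch                                      
South        0         8                   8
Downtown     3        11                  14
Main         1        24                  25
The max of column 'late_plus_payments' is 25.

25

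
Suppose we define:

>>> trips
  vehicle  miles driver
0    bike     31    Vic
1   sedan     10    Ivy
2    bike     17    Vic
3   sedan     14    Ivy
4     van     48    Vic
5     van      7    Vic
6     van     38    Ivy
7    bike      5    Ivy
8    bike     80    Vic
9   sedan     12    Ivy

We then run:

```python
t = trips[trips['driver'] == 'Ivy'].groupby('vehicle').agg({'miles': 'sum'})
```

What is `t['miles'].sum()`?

filter rows where driver == 'Ivy':
  vehicle  miles driver
1   sedan     10    Ivy
3   sedan     14    Ivy
6     van     38    Ivy
7    bike      5    Ivy
9   sedan     12    Ivy
group by vehicle, sum of miles:
         miles
vehicle       
bike         5
sedan       36
van         38

79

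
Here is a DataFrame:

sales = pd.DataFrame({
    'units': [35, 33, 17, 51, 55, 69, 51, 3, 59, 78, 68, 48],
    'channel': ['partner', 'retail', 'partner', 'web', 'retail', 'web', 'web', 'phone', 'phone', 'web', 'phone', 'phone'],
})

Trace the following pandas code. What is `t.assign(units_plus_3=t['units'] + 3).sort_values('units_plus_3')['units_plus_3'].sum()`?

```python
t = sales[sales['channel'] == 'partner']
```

58

filter rows where channel == 'partner':
   units  channel
0     35  partner
2     17  partner
add column units_plus_3 = t['units'] + 3:
   units  channel  units_plus_3
0     35  partner            38
2     17  partner            20
sort by units_plus_3:
   units  channel  units_plus_3
2     17  partner            20
0     35  partner            38
Hence 58.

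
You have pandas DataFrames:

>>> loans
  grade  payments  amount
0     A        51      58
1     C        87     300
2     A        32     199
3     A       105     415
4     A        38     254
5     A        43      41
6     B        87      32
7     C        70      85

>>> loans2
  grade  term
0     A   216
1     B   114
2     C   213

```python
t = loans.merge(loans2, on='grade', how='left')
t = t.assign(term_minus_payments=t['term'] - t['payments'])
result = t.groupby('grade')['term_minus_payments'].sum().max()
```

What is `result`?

811

merge on 'grade' (how='left') → 8 rows:
  grade  payments  amount  term
0     A        51      58   216
1     C        87     300   213
2     A        32     199   216
3     A       105     415   216
4     A        38     254   216
5     A        43      41   216
6     B        87      32   114
7     C        70      85   213
add column term_minus_payments = t['term'] - t['payments']:
  grade  payments  amount  term  term_minus_payments
0     A        51      58   216                  165
1     C        87     300   213                  126
2     A        32     199   216                  184
3     A       105     415   216                  111
4     A        38     254   216                  178
5     A        43      41   216                  173
6     B        87      32   114                   27
7     C        70      85   213                  143
group by grade, sum of term_minus_payments:
grade
A    811
B     27
C    269
Name: term_minus_payments, dtype: int64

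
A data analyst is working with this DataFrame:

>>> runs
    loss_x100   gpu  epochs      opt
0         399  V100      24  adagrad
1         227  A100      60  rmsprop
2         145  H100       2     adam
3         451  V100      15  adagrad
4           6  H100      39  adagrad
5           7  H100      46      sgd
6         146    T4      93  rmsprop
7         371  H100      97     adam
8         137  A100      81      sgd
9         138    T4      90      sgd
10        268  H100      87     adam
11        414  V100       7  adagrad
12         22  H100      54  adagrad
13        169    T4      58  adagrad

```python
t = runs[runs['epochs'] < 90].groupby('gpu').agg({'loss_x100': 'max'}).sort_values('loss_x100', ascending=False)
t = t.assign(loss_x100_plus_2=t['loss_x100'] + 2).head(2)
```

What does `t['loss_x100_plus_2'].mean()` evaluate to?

361.5

filter rows where epochs < 90:
    loss_x100   gpu  epochs      opt
0         399  V100      24  adagrad
1         227  A100      60  rmsprop
2         145  H100       2     adam
3         451  V100      15  adagrad
4           6  H100      39  adagrad
5           7  H100      46      sgd
8         137  A100      81      sgd
10        268  H100      87     adam
11        414  V100       7  adagrad
12         22  H100      54  adagrad
13        169    T4      58  adagrad
group by gpu, max of loss_x100:
      loss_x100
gpu            
A100        227
H100        268
T4          169
V100        451
sort by loss_x100 descending:
      loss_x100
gpu            
V100        451
H100        268
A100        227
T4          169
add column loss_x100_plus_2 = t['loss_x100'] + 2:
      loss_x100  loss_x100_plus_2
gpu                              
V100        451               453
H100        268               270
A100        227               229
T4          169               171
take first 2 rows:
      loss_x100  loss_x100_plus_2
gpu                              
V100        451               453
H100        268               270
The mean of column 'loss_x100_plus_2' is 361.5.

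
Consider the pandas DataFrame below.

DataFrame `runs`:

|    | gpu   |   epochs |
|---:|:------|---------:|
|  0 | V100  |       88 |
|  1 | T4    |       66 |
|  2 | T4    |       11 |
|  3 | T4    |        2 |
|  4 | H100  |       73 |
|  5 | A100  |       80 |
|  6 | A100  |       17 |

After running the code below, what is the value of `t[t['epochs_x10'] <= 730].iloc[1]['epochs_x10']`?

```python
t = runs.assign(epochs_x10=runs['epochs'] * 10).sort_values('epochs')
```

110

add column epochs_x10 = runs['epochs'] * 10:
    gpu  epochs  epochs_x10
0  V100      88         880
1    T4      66         660
2    T4      11         110
3    T4       2          20
4  H100      73         730
5  A100      80         800
6  A100      17         170
sort by epochs:
    gpu  epochs  epochs_x10
3    T4       2          20
2    T4      11         110
6  A100      17         170
1    T4      66         660
4  H100      73         730
5  A100      80         800
0  V100      88         880
filter rows where epochs_x10 <= 730:
    gpu  epochs  epochs_x10
3    T4       2          20
2    T4      11         110
6  A100      17         170
1    T4      66         660
4  H100      73         730
Hence 110.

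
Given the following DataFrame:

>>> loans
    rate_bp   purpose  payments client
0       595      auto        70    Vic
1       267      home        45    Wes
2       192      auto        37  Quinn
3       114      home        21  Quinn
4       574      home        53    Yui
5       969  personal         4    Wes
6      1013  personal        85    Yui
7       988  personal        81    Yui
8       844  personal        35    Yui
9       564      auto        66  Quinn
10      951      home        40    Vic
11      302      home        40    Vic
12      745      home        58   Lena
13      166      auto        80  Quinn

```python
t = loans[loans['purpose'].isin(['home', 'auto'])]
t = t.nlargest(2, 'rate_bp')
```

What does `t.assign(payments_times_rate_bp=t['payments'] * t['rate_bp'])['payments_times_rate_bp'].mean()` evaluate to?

filter rows where purpose in ['home', 'auto']:
    rate_bp purpose  payments client
0       595    auto        70    Vic
1       267    home        45    Wes
2       192    auto        37  Quinn
3       114    home        21  Quinn
4       574    home        53    Yui
9       564    auto        66  Quinn
10      951    home        40    Vic
11      302    home        40    Vic
12      745    home        58   Lena
13      166    auto        80  Quinn
take 2 rows with largest rate_bp:
    rate_bp purpose  payments client
10      951    home        40    Vic
12      745    home        58   Lena
add column payments_times_rate_bp = t['payments'] * t['rate_bp']:
    rate_bp purpose  payments client  payments_times_rate_bp
10      951    home        40    Vic                   38040
12      745    home        58   Lena                   43210
So mean() = 40625.0.

40625.0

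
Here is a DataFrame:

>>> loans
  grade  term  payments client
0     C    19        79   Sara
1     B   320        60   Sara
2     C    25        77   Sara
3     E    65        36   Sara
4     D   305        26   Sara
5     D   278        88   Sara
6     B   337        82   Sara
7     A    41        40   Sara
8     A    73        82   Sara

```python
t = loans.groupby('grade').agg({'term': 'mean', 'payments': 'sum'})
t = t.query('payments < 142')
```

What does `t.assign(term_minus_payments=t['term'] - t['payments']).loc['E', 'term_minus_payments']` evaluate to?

group by grade: mean(term), sum(payments):
        term  payments
grade                 
A       57.0       122
B      328.5       142
C       22.0       156
D      291.5       114
E       65.0        36
filter rows where payments < 142:
        term  payments
grade                 
A       57.0       122
D      291.5       114
E       65.0        36
add column term_minus_payments = t['term'] - t['payments']:
        term  payments  term_minus_payments
grade                                      
A       57.0       122                -65.0
D      291.5       114                177.5
E       65.0        36                 29.0
Taking the value at row 'E', column 'term_minus_payments' gives 29.0.

29.0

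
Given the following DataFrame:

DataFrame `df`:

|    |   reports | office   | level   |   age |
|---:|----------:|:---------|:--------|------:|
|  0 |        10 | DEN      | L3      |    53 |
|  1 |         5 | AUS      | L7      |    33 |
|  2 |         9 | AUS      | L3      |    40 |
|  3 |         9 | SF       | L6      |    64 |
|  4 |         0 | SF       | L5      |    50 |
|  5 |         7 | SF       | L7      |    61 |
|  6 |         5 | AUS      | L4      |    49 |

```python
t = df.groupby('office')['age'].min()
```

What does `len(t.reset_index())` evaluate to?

group by office, min of age:
office
AUS    33
DEN    53
SF     50
Name: age, dtype: int64
reset_index():
  office  age
0    AUS   33
1    DEN   53
2     SF   50
Then the number of rows: 3

3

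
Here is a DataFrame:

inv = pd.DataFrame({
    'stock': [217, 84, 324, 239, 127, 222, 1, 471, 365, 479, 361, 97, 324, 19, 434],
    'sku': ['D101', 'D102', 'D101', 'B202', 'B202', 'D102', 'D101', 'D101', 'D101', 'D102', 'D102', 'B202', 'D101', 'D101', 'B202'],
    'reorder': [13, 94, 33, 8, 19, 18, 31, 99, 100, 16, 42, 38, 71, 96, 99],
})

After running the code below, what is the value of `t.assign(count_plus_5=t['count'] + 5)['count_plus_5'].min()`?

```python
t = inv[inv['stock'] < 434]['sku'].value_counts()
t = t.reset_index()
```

filter rows where stock < 434:
    stock   sku  reorder
0     217  D101       13
1      84  D102       94
2     324  D101       33
3     239  B202        8
4     127  B202       19
5     222  D102       18
6       1  D101       31
8     365  D101      100
10    361  D102       42
11     97  B202       38
12    324  D101       71
13     19  D101       96
value_counts of sku:
sku
D101    6
D102    3
B202    3
Name: count, dtype: int64
reset_index():
    sku  count
0  D101      6
1  D102      3
2  B202      3
add column count_plus_5 = t['count'] + 5:
    sku  count  count_plus_5
0  D101      6            11
1  D102      3             8
2  B202      3             8

8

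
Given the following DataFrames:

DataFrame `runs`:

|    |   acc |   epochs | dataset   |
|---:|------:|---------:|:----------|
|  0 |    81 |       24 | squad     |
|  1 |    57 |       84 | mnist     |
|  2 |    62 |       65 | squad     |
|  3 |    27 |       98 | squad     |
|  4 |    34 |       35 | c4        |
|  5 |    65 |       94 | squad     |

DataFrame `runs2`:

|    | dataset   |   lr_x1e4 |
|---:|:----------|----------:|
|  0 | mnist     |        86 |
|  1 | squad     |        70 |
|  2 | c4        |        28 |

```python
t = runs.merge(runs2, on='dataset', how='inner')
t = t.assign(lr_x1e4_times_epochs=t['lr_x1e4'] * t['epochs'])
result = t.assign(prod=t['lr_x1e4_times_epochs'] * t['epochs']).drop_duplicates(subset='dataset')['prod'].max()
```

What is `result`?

merge on 'dataset' (how='inner') → 6 rows:
   acc  epochs dataset  lr_x1e4
0   81      24   squad       70
1   57      84   mnist       86
2   62      65   squad       70
3   27      98   squad       70
4   34      35      c4       28
5   65      94   squad       70
add column lr_x1e4_times_epochs = t['lr_x1e4'] * t['epochs']:
   acc  epochs dataset  lr_x1e4  lr_x1e4_times_epochs
0   81      24   squad       70                  1680
1   57      84   mnist       86                  7224
2   62      65   squad       70                  4550
3   27      98   squad       70                  6860
4   34      35      c4       28                   980
5   65      94   squad       70                  6580
add column prod = t['lr_x1e4_times_epochs'] * t['epochs']:
   acc  epochs dataset  lr_x1e4  lr_x1e4_times_epochs    prod
0   81      24   squad       70                  1680   40320
1   57      84   mnist       86                  7224  606816
2   62      65   squad       70                  4550  295750
3   27      98   squad       70                  6860  672280
4   34      35      c4       28                   980   34300
5   65      94   squad       70                  6580  618520
drop duplicate dataset (keep=first):
   acc  epochs dataset  lr_x1e4  lr_x1e4_times_epochs    prod
0   81      24   squad       70                  1680   40320
1   57      84   mnist       86                  7224  606816
4   34      35      c4       28                   980   34300
The max of column 'prod' is 606816.

606816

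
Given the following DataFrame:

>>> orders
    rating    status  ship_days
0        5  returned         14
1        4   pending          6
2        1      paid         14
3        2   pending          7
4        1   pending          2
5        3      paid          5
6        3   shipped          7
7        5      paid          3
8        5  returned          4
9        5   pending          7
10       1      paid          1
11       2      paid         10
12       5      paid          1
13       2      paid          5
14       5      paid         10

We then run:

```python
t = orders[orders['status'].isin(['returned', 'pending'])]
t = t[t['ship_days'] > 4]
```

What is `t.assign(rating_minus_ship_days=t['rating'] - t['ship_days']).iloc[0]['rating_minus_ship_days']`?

filter rows where status in ['returned', 'pending']:
   rating    status  ship_days
0       5  returned         14
1       4   pending          6
3       2   pending          7
4       1   pending          2
8       5  returned          4
9       5   pending          7
filter rows where ship_days > 4:
   rating    status  ship_days
0       5  returned         14
1       4   pending          6
3       2   pending          7
9       5   pending          7
add column rating_minus_ship_days = t['rating'] - t['ship_days']:
   rating    status  ship_days  rating_minus_ship_days
0       5  returned         14                      -9
1       4   pending          6                      -2
3       2   pending          7                      -5
9       5   pending          7                      -2
So iloc[0]['rating_minus_ship_days'] = -9.

-9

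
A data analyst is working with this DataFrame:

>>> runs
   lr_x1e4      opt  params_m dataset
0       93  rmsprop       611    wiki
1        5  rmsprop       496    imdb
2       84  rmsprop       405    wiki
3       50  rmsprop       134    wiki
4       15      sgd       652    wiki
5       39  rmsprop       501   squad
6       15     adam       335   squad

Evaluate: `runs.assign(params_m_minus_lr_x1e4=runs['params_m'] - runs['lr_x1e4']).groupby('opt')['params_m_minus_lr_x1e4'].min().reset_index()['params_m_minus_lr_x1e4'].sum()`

add column params_m_minus_lr_x1e4 = runs['params_m'] - runs['lr_x1e4']:
   lr_x1e4      opt  params_m dataset  params_m_minus_lr_x1e4
0       93  rmsprop       611    wiki                     518
1        5  rmsprop       496    imdb                     491
2       84  rmsprop       405    wiki                     321
3       50  rmsprop       134    wiki                      84
4       15      sgd       652    wiki                     637
5       39  rmsprop       501   squad                     462
6       15     adam       335   squad                     320
group by opt, min of params_m_minus_lr_x1e4:
opt
adam       320
rmsprop     84
sgd        637
Name: params_m_minus_lr_x1e4, dtype: int64
reset_index():
       opt  params_m_minus_lr_x1e4
0     adam                     320
1  rmsprop                      84
2      sgd                     637
So sum() = 1041.

1041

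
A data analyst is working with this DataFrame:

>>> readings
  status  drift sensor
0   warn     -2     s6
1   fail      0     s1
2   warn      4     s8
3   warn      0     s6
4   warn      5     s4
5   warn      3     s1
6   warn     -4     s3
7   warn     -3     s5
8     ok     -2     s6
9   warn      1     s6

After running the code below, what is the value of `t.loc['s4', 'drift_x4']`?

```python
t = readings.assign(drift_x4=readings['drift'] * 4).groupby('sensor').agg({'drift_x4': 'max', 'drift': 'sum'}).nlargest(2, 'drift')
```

add column drift_x4 = readings['drift'] * 4:
  status  drift sensor  drift_x4
0   warn     -2     s6        -8
1   fail      0     s1         0
2   warn      4     s8        16
3   warn      0     s6         0
4   warn      5     s4        20
5   warn      3     s1        12
6   warn     -4     s3       -16
7   warn     -3     s5       -12
8     ok     -2     s6        -8
9   warn      1     s6         4
group by sensor: max(drift_x4), sum(drift):
        drift_x4  drift
sensor                 
s1            12      3
s3           -16     -4
s4            20      5
s5           -12     -3
s6             4     -3
s8            16      4
take 2 rows with largest drift:
        drift_x4  drift
sensor                 
s4            20      5
s8            16      4
value at row 's4', column 'drift_x4' → 20

20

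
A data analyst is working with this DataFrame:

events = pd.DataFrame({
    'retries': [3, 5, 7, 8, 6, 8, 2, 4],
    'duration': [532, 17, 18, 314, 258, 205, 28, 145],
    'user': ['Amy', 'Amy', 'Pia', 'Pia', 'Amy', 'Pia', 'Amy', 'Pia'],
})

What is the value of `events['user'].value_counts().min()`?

4

value_counts of user:
user
Amy    4
Pia    4
Name: count, dtype: int64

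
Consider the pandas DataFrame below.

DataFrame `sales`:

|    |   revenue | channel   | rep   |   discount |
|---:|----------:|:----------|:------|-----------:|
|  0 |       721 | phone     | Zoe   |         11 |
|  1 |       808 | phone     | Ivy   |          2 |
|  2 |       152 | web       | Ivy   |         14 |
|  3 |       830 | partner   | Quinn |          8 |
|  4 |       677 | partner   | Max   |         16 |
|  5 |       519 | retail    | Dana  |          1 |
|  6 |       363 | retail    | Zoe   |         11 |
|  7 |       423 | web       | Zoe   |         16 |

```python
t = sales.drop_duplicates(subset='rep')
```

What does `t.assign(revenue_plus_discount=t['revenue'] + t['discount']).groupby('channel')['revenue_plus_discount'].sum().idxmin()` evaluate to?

retail

drop duplicate rep (keep=first):
   revenue  channel    rep  discount
0      721    phone    Zoe        11
1      808    phone    Ivy         2
3      830  partner  Quinn         8
4      677  partner    Max        16
5      519   retail   Dana         1
add column revenue_plus_discount = t['revenue'] + t['discount']:
   revenue  channel    rep  discount  revenue_plus_discount
0      721    phone    Zoe        11                    732
1      808    phone    Ivy         2                    810
3      830  partner  Quinn         8                    838
4      677  partner    Max        16                    693
5      519   retail   Dana         1                    520
group by channel, sum of revenue_plus_discount:
channel
partner    1531
phone      1542
retail      520
Name: revenue_plus_discount, dtype: int64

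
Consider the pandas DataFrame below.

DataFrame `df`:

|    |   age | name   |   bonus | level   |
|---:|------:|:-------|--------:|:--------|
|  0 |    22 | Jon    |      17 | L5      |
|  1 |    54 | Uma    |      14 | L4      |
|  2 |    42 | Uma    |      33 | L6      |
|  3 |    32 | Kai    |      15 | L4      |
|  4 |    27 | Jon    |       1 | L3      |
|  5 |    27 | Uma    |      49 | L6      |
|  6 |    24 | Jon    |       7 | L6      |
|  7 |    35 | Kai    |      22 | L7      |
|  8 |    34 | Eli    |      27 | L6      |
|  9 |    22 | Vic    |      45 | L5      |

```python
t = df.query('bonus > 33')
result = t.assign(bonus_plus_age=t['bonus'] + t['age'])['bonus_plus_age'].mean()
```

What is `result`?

71.5

filter rows where bonus > 33:
   age name  bonus level
5   27  Uma     49    L6
9   22  Vic     45    L5
add column bonus_plus_age = t['bonus'] + t['age']:
   age name  bonus level  bonus_plus_age
5   27  Uma     49    L6              76
9   22  Vic     45    L5              67
Then the mean of column 'bonus_plus_age': 71.5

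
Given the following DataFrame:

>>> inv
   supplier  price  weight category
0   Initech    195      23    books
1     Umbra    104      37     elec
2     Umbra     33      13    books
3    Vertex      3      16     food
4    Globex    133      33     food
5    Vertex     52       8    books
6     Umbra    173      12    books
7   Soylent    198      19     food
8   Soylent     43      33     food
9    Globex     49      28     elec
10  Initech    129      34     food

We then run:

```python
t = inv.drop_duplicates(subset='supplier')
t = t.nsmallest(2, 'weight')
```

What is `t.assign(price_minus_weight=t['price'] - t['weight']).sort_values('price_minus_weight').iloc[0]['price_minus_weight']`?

-13

drop duplicate supplier (keep=first):
  supplier  price  weight category
0  Initech    195      23    books
1    Umbra    104      37     elec
3   Vertex      3      16     food
4   Globex    133      33     food
7  Soylent    198      19     food
take 2 rows with smallest weight:
  supplier  price  weight category
3   Vertex      3      16     food
7  Soylent    198      19     food
add column price_minus_weight = t['price'] - t['weight']:
  supplier  price  weight category  price_minus_weight
3   Vertex      3      16     food                 -13
7  Soylent    198      19     food                 179
sort by price_minus_weight:
  supplier  price  weight category  price_minus_weight
3   Vertex      3      16     food                 -13
7  Soylent    198      19     food                 179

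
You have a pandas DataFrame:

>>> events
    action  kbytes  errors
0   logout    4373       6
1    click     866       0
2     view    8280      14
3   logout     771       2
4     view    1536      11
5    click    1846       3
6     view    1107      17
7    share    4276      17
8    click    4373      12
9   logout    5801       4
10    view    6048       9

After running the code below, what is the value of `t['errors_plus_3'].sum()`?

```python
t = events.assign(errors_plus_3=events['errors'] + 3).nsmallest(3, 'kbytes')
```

add column errors_plus_3 = events['errors'] + 3:
    action  kbytes  errors  errors_plus_3
0   logout    4373       6              9
1    click     866       0              3
2     view    8280      14             17
3   logout     771       2              5
4     view    1536      11             14
5    click    1846       3              6
6     view    1107      17             20
7    share    4276      17             20
8    click    4373      12             15
9   logout    5801       4              7
10    view    6048       9             12
take 3 rows with smallest kbytes:
   action  kbytes  errors  errors_plus_3
3  logout     771       2              5
1   click     866       0              3
6    view    1107      17             20
Hence 28.

28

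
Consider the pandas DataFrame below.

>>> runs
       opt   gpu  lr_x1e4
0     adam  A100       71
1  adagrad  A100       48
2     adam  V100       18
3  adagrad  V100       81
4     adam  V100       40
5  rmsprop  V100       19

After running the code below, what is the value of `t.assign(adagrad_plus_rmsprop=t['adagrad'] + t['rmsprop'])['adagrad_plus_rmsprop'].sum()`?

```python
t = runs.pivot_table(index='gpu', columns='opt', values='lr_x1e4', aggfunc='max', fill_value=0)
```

pivot: rows=gpu, cols=opt, max(lr_x1e4):
opt   adagrad  adam  rmsprop
gpu                         
A100       48    71        0
V100       81    40       19
add column adagrad_plus_rmsprop = t['adagrad'] + t['rmsprop']:
opt   adagrad  adam  rmsprop  adagrad_plus_rmsprop
gpu                                               
A100       48    71        0                    48
V100       81    40       19                   100

148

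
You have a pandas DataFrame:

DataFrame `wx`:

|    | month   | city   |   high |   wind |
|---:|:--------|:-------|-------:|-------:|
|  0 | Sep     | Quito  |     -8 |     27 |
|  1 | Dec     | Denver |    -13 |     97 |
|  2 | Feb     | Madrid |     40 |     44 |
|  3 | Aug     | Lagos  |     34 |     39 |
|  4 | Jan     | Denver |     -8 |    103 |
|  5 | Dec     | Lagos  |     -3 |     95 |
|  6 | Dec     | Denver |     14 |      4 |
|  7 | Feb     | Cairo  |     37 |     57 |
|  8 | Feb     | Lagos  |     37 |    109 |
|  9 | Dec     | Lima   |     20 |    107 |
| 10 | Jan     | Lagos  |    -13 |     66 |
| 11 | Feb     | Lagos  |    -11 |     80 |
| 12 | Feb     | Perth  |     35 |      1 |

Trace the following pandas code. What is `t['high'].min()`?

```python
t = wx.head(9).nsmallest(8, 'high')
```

-13

take first 9 rows:
  month    city  high  wind
0   Sep   Quito    -8    27
1   Dec  Denver   -13    97
2   Feb  Madrid    40    44
3   Aug   Lagos    34    39
4   Jan  Denver    -8   103
5   Dec   Lagos    -3    95
6   Dec  Denver    14     4
7   Feb   Cairo    37    57
8   Feb   Lagos    37   109
take 8 rows with smallest high:
  month    city  high  wind
1   Dec  Denver   -13    97
0   Sep   Quito    -8    27
4   Jan  Denver    -8   103
5   Dec   Lagos    -3    95
6   Dec  Denver    14     4
3   Aug   Lagos    34    39
7   Feb   Cairo    37    57
8   Feb   Lagos    37   109
Reading off the min of column 'high', we get -13.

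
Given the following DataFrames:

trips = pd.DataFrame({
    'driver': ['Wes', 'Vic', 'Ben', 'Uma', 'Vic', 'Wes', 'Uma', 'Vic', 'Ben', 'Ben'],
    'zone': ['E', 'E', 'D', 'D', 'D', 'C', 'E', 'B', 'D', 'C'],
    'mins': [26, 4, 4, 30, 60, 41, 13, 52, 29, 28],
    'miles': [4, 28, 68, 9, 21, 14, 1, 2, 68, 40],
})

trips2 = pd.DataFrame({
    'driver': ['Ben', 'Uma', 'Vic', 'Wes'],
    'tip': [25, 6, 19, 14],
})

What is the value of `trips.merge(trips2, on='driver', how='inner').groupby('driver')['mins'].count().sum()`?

merge on 'driver' (how='inner') → 10 rows:
  driver zone  mins  miles  tip
0    Wes    E    26      4   14
1    Vic    E     4     28   19
2    Ben    D     4     68   25
3    Uma    D    30      9    6
4    Vic    D    60     21   19
5    Wes    C    41     14   14
6    Uma    E    13      1    6
7    Vic    B    52      2   19
8    Ben    D    29     68   25
9    Ben    C    28     40   25
group by driver, count of mins:
driver
Ben    3
Uma    2
Vic    3
Wes    2
Name: mins, dtype: int64
Reading off the sum of the resulting series, we get 10.

10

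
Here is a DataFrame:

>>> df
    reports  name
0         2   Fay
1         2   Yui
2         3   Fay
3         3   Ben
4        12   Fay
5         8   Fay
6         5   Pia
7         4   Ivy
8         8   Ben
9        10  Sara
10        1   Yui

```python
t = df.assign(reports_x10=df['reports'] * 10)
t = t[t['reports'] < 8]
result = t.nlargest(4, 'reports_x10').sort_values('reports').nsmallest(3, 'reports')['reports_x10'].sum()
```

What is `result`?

100

add column reports_x10 = df['reports'] * 10:
    reports  name  reports_x10
0         2   Fay           20
1         2   Yui           20
2         3   Fay           30
3         3   Ben           30
4        12   Fay          120
5         8   Fay           80
6         5   Pia           50
7         4   Ivy           40
8         8   Ben           80
9        10  Sara          100
10        1   Yui           10
filter rows where reports < 8:
    reports name  reports_x10
0         2  Fay           20
1         2  Yui           20
2         3  Fay           30
3         3  Ben           30
6         5  Pia           50
7         4  Ivy           40
10        1  Yui           10
take 4 rows with largest reports_x10:
   reports name  reports_x10
6        5  Pia           50
7        4  Ivy           40
2        3  Fay           30
3        3  Ben           30
sort by reports:
   reports name  reports_x10
2        3  Fay           30
3        3  Ben           30
7        4  Ivy           40
6        5  Pia           50
take 3 rows with smallest reports:
   reports name  reports_x10
2        3  Fay           30
3        3  Ben           30
7        4  Ivy           40
Finally, sum of column 'reports_x10' = 100.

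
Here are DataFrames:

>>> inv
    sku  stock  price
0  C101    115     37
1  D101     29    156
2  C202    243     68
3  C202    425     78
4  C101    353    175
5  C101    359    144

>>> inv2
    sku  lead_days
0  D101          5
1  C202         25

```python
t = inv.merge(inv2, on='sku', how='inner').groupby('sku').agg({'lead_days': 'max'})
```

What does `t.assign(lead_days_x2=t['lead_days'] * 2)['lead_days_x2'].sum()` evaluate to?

60

merge on 'sku' (how='inner') → 3 rows:
    sku  stock  price  lead_days
0  D101     29    156          5
1  C202    243     68         25
2  C202    425     78         25
group by sku, max of lead_days:
      lead_days
sku            
C202         25
D101          5
add column lead_days_x2 = t['lead_days'] * 2:
      lead_days  lead_days_x2
sku                          
C202         25            50
D101          5            10
Finally, sum of column 'lead_days_x2' = 60.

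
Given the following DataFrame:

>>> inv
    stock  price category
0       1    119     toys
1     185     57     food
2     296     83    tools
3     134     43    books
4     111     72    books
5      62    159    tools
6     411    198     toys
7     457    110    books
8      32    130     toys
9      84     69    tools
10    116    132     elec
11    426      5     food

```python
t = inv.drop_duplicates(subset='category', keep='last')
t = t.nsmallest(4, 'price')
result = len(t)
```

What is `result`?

4

drop duplicate category (keep=last):
    stock  price category
7     457    110    books
8      32    130     toys
9      84     69    tools
10    116    132     elec
11    426      5     food
take 4 rows with smallest price:
    stock  price category
11    426      5     food
9      84     69    tools
7     457    110    books
8      32    130     toys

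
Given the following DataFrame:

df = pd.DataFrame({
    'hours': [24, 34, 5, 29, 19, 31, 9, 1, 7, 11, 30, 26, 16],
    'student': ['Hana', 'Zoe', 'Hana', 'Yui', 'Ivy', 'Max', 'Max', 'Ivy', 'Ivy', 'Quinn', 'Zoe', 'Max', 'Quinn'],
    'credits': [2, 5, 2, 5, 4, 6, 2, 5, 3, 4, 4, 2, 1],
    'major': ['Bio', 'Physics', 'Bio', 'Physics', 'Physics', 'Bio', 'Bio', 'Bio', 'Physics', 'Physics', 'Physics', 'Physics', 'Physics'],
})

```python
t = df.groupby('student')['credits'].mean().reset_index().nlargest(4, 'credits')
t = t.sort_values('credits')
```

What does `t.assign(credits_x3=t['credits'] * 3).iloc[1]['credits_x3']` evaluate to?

group by student, mean of credits:
student
Hana     2.000000
Ivy      4.000000
Max      3.333333
Quinn    2.500000
Yui      5.000000
Zoe      4.500000
Name: credits, dtype: float64
reset_index():
  student   credits
0    Hana  2.000000
1     Ivy  4.000000
2     Max  3.333333
3   Quinn  2.500000
4     Yui  5.000000
5     Zoe  4.500000
take 4 rows with largest credits:
  student   credits
4     Yui  5.000000
5     Zoe  4.500000
1     Ivy  4.000000
2     Max  3.333333
sort by credits:
  student   credits
2     Max  3.333333
1     Ivy  4.000000
5     Zoe  4.500000
4     Yui  5.000000
add column credits_x3 = t['credits'] * 3:
  student   credits  credits_x3
2     Max  3.333333        10.0
1     Ivy  4.000000        12.0
5     Zoe  4.500000        13.5
4     Yui  5.000000        15.0

12.0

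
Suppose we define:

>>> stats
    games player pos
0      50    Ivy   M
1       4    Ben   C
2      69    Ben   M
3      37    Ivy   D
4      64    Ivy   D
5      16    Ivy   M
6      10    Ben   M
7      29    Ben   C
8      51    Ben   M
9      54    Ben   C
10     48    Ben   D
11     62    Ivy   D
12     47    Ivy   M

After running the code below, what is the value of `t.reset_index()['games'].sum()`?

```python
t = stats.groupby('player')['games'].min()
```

group by player, min of games:
player
Ben     4
Ivy    16
Name: games, dtype: int64
reset_index():
  player  games
0    Ben      4
1    Ivy     16
So sum() = 20.

20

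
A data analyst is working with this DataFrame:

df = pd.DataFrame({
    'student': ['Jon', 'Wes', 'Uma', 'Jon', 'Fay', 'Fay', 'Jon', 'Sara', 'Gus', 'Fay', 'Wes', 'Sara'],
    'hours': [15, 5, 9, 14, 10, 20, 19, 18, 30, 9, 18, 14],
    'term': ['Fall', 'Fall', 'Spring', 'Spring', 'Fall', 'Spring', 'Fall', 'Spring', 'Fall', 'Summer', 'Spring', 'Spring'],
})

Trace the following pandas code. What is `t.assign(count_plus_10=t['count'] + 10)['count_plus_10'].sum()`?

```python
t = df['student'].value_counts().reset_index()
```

72

value_counts of student:
student
Jon     3
Fay     3
Wes     2
Sara    2
Uma     1
Gus     1
Name: count, dtype: int64
reset_index():
  student  count
0     Jon      3
1     Fay      3
2     Wes      2
3    Sara      2
4     Uma      1
5     Gus      1
add column count_plus_10 = t['count'] + 10:
  student  count  count_plus_10
0     Jon      3             13
1     Fay      3             13
2     Wes      2             12
3    Sara      2             12
4     Uma      1             11
5     Gus      1             11
The sum of column 'count_plus_10' is 72.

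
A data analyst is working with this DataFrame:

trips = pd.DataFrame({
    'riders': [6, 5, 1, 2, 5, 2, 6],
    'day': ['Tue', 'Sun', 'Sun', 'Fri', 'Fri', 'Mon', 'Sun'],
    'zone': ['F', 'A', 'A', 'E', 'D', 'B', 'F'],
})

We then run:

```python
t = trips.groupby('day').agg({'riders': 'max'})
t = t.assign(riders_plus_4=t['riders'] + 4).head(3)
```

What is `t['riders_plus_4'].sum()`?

25

group by day, max of riders:
     riders
day        
Fri       5
Mon       2
Sun       6
Tue       6
add column riders_plus_4 = t['riders'] + 4:
     riders  riders_plus_4
day                       
Fri       5              9
Mon       2              6
Sun       6             10
Tue       6             10
take first 3 rows:
     riders  riders_plus_4
day                       
Fri       5              9
Mon       2              6
Sun       6             10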